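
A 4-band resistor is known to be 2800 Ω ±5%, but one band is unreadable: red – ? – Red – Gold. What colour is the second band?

2800 Ω = 28 × 10^2.
The second band gives digit 8 of the significand, and 8 is grey.

grey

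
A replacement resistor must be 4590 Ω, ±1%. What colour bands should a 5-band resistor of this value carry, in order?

yellow, green, white, brown, brown

4590 Ω = 459 × 10^1.
4 → yellow
5 → green
9 → white
Multiplier 10^1 → brown.
±1% tolerance → brown.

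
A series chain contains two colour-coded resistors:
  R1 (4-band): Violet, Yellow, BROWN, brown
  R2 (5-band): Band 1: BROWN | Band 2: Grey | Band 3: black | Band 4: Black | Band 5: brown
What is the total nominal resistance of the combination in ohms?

920 Ω

R1: violet, yellow → 74; brown ×10 → 740 Ω.
R2: brown, grey, black → 180; black ×1 → 180 Ω.
Series: 740 + 180 = 920 Ω.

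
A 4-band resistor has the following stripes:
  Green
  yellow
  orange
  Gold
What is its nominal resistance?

54000 Ω

Green → 5 (first significant figure)
Yellow → 4 (second significant figure)
Orange → ×10^3 multiplier
54 × 1000 = 54000 Ω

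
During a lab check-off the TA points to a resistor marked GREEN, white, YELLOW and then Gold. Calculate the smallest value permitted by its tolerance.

560500 Ω

Green → 5 (first significant figure)
White → 9 (second significant figure)
Yellow → ×10^4 multiplier
Gold → ±5% tolerance
59 × 10000 = 590000 Ω
Smallest = 590000 × (1 − 5/100) = 560500 Ω.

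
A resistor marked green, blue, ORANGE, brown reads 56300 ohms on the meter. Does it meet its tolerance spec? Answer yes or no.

Green → 5 (first significant figure)
Blue → 6 (second significant figure)
Orange → ×10^3 multiplier
Brown → ±1% tolerance
56 × 1000 = 56000 Ω
Allowed range: 55440 Ω to 56560 Ω.
56300 ohms lies inside that range.

yes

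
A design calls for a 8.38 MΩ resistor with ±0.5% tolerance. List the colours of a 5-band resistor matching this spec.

8380000 Ω = 838 × 10^4.
8 → grey
3 → orange
8 → grey
Multiplier 10^4 → yellow.
±0.5% tolerance → green.

grey, orange, grey, yellow, green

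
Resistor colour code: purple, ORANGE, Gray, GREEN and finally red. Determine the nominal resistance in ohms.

Violet → 7 (first significant figure)
Orange → 3 (second significant figure)
Grey → 8 (third significant figure)
Green → ×10^5 multiplier
738 × 100000 = 73800000 Ω

73800000 Ω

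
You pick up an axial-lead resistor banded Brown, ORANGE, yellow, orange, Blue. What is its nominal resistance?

134000 Ω

Brown → 1 (first significant figure)
Orange → 3 (second significant figure)
Yellow → 4 (third significant figure)
Orange → ×10^3 multiplier
134 × 1000 = 134000 Ω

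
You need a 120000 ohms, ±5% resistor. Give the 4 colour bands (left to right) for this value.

brown, red, yellow, gold

120000 Ω = 12 × 10^4.
1 → brown
2 → red
Multiplier 10^4 → yellow.
±5% tolerance → gold.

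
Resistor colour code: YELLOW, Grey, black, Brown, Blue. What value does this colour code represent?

4800 Ω

Yellow → 4 (first significant figure)
Grey → 8 (second significant figure)
Black → 0 (third significant figure)
Brown → ×10 multiplier
480 × 10 = 4800 Ω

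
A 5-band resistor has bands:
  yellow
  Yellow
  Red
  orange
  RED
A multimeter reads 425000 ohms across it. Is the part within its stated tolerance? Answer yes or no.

no

Yellow → 4 (first significant figure)
Yellow → 4 (second significant figure)
Red → 2 (third significant figure)
Orange → ×10^3 multiplier
Red → ±2% tolerance
442 × 1000 = 442000 Ω
Allowed range: 433160 Ω to 450840 Ω.
425000 ohms lies outside that range.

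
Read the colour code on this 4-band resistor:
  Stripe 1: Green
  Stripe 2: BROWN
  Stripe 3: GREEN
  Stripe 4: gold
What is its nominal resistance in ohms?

Green → 5 (first significant figure)
Brown → 1 (second significant figure)
Green → ×10^5 multiplier
51 × 100000 = 5100000 Ω

5100000 Ω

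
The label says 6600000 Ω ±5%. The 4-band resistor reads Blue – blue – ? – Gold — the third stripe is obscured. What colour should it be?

green

6600000 Ω = 66 × 10^5.
The third band is the multiplier, 10^5, which is green.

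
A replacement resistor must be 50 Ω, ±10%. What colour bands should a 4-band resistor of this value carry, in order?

green, black, black, silver

50 Ω = 50 × 10^0.
5 → green
0 → black
Multiplier 10^0 → black.
±10% tolerance → silver.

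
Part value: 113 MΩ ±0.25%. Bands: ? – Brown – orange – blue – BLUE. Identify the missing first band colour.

113000000 Ω = 113 × 10^6.
The first band gives digit 1 of the significand, and 1 is brown.

brown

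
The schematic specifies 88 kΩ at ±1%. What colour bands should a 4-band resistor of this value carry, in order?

grey, grey, orange, brown

88000 Ω = 88 × 10^3.
8 → grey
8 → grey
Multiplier 10^3 → orange.
±1% tolerance → brown.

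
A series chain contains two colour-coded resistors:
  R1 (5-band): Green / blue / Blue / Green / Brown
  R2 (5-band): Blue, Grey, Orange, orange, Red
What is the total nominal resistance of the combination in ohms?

R1: green, blue, blue → 566; green ×10^5 → 56600000 Ω.
R2: blue, grey, orange → 683; orange ×10^3 → 683000 Ω.
Series: 56600000 + 683000 = 57283000 Ω.

57283000 Ω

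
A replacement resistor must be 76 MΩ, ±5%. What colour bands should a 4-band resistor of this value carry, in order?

violet, blue, blue, gold

76000000 Ω = 76 × 10^6.
7 → violet
6 → blue
Multiplier 10^6 → blue.
±5% tolerance → gold.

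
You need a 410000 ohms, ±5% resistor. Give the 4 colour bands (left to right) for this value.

410000 Ω = 41 × 10^4.
4 → yellow
1 → brown
Multiplier 10^4 → yellow.
±5% tolerance → gold.

yellow, brown, yellow, gold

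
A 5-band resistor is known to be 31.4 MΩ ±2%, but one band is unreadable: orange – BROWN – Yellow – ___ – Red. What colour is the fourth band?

green

31400000 Ω = 314 × 10^5.
The fourth band is the multiplier, 10^5, which is green.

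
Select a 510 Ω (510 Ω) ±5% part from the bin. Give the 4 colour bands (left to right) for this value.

510 Ω = 51 × 10^1.
5 → green
1 → brown
Multiplier 10^1 → brown.
±5% tolerance → gold.

green, brown, brown, gold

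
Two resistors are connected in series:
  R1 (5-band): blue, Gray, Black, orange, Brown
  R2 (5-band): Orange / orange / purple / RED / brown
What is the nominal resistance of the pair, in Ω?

713700 Ω

R1: blue, grey, black → 680; orange ×10^3 → 680000 Ω.
R2: orange, orange, violet → 337; red ×10^2 → 33700 Ω.
Series: 680000 + 33700 = 713700 Ω.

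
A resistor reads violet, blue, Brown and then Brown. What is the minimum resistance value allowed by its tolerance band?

Violet → 7 (first significant figure)
Blue → 6 (second significant figure)
Brown → ×10 multiplier
Brown → ±1% tolerance
76 × 10 = 760 Ω
Minimum = 760 × (1 − 1/100) = 752.4 Ω.

752.4 Ω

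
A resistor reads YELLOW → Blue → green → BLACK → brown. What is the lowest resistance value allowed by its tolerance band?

Yellow → 4 (first significant figure)
Blue → 6 (second significant figure)
Green → 5 (third significant figure)
Black → ×1 multiplier
Brown → ±1% tolerance
465 × 1 = 465 Ω
Lowest = 465 × (1 − 1/100) = 460.35 Ω.

460.35 Ω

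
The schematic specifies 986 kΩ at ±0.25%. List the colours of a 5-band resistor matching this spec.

white, grey, blue, orange, blue

986000 Ω = 986 × 10^3.
9 → white
8 → grey
6 → blue
Multiplier 10^3 → orange.
±0.25% tolerance → blue.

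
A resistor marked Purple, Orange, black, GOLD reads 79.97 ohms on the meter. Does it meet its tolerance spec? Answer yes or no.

Violet → 7 (first significant figure)
Orange → 3 (second significant figure)
Black → ×1 multiplier
Gold → ±5% tolerance
73 × 1 = 73 Ω
Allowed range: 69.35 Ω to 76.65 Ω.
79.97 ohms lies outside that range.

no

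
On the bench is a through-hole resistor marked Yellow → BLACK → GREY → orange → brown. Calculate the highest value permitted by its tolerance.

Yellow → 4 (first significant figure)
Black → 0 (second significant figure)
Grey → 8 (third significant figure)
Orange → ×10^3 multiplier
Brown → ±1% tolerance
408 × 1000 = 408000 Ω
Highest = 408000 × (1 + 1/100) = 412080 Ω.

412080 Ω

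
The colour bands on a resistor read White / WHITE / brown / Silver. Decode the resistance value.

White → 9 (first significant figure)
White → 9 (second significant figure)
Brown → ×10 multiplier
99 × 10 = 990 Ω

990 Ω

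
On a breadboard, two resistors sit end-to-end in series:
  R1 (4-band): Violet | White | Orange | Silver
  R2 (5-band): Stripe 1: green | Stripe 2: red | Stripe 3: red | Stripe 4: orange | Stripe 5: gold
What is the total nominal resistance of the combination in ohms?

601000 Ω

R1: violet, white → 79; orange ×10^3 → 79000 Ω.
R2: green, red, red → 522; orange ×10^3 → 522000 Ω.
Series: 79000 + 522000 = 601000 Ω.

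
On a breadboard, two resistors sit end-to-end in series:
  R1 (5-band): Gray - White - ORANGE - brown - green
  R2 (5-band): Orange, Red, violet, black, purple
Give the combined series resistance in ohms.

9257 Ω

R1: grey, white, orange → 893; brown ×10 → 8930 Ω.
R2: orange, red, violet → 327; black ×1 → 327 Ω.
Series: 8930 + 327 = 9257 Ω.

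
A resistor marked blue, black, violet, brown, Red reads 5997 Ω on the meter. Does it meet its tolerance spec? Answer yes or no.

yes

Blue → 6 (first significant figure)
Black → 0 (second significant figure)
Violet → 7 (third significant figure)
Brown → ×10 multiplier
Red → ±2% tolerance
607 × 10 = 6070 Ω
Allowed range: 5948.6 Ω to 6191.4 Ω.
5997 Ω lies inside that range.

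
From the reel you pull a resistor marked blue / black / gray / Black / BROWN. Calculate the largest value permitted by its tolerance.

614.08 Ω

Blue → 6 (first significant figure)
Black → 0 (second significant figure)
Grey → 8 (third significant figure)
Black → ×1 multiplier
Brown → ±1% tolerance
608 × 1 = 608 Ω
Largest = 608 × (1 + 1/100) = 614.08 Ω.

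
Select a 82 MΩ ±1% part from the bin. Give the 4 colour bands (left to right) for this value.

82000000 Ω = 82 × 10^6.
8 → grey
2 → red
Multiplier 10^6 → blue.
±1% tolerance → brown.

grey, red, blue, brown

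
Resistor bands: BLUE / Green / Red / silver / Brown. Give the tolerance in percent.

±1%

The last band, brown, is the tolerance band.
Brown corresponds to ±1%.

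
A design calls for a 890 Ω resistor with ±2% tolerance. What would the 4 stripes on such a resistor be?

grey, white, brown, red

890 Ω = 89 × 10^1.
8 → grey
9 → white
Multiplier 10^1 → brown.
±2% tolerance → red.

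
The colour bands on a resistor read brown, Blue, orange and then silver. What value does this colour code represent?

16000 Ω

Brown → 1 (first significant figure)
Blue → 6 (second significant figure)
Orange → ×10^3 multiplier
16 × 1000 = 16000 Ω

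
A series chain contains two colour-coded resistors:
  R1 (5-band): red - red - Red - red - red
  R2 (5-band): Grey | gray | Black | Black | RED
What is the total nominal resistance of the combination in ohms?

R1: red, red, red → 222; red ×10^2 → 22200 Ω.
R2: grey, grey, black → 880; black ×1 → 880 Ω.
Series: 22200 + 880 = 23080 Ω.

23080 Ω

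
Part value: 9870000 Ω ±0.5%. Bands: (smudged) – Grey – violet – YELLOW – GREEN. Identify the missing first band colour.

9870000 Ω = 987 × 10^4.
The first band gives digit 9 of the significand, and 9 is white.

white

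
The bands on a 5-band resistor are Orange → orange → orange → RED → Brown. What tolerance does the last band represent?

The last band, brown, is the tolerance band.
Brown corresponds to ±1%.

±1%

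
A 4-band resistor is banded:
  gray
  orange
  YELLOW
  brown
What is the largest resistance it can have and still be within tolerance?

838300 Ω

Grey → 8 (first significant figure)
Orange → 3 (second significant figure)
Yellow → ×10^4 multiplier
Brown → ±1% tolerance
83 × 10000 = 830000 Ω
Largest = 830000 × (1 + 1/100) = 838300 Ω.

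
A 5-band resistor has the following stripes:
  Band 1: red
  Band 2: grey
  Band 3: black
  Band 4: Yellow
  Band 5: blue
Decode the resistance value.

2800000 Ω

Red → 2 (first significant figure)
Grey → 8 (second significant figure)
Black → 0 (third significant figure)
Yellow → ×10^4 multiplier
280 × 10000 = 2800000 Ω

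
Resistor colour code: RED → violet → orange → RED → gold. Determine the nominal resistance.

27300 Ω

Red → 2 (first significant figure)
Violet → 7 (second significant figure)
Orange → 3 (third significant figure)
Red → ×10^2 multiplier
273 × 100 = 27300 Ω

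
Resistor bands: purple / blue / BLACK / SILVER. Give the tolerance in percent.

±10%

The last band, silver, is the tolerance band.
Silver corresponds to ±10%.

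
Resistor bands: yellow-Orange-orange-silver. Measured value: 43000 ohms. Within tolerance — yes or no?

Yellow → 4 (first significant figure)
Orange → 3 (second significant figure)
Orange → ×10^3 multiplier
Silver → ±10% tolerance
43 × 1000 = 43000 Ω
Allowed range: 38700 Ω to 47300 Ω.
43000 ohms lies inside that range.

yes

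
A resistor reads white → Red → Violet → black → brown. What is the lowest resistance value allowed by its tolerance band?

917.73 Ω

White → 9 (first significant figure)
Red → 2 (second significant figure)
Violet → 7 (third significant figure)
Black → ×1 multiplier
Brown → ±1% tolerance
927 × 1 = 927 Ω
Lowest = 927 × (1 − 1/100) = 917.73 Ω.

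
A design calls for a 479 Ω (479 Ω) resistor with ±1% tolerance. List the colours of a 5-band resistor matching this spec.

yellow, violet, white, black, brown

479 Ω = 479 × 10^0.
4 → yellow
7 → violet
9 → white
Multiplier 10^0 → black.
±1% tolerance → brown.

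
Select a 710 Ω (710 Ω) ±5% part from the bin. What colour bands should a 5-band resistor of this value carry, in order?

710 Ω = 710 × 10^0.
7 → violet
1 → brown
0 → black
Multiplier 10^0 → black.
±5% tolerance → gold.

violet, brown, black, black, gold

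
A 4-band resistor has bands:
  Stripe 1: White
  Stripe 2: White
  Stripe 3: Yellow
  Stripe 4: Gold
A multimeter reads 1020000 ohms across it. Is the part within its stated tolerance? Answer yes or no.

yes

White → 9 (first significant figure)
White → 9 (second significant figure)
Yellow → ×10^4 multiplier
Gold → ±5% tolerance
99 × 10000 = 990000 Ω
Allowed range: 940500 Ω to 1039500 Ω.
1020000 ohms lies inside that range.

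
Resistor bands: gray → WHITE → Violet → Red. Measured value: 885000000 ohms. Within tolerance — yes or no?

Grey → 8 (first significant figure)
White → 9 (second significant figure)
Violet → ×10^7 multiplier
Red → ±2% tolerance
89 × 10000000 = 890000000 Ω
Allowed range: 872200000 Ω to 907800000 Ω.
885000000 ohms lies inside that range.

yes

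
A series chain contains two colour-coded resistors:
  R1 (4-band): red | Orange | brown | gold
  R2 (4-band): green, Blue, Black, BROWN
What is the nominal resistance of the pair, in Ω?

286 Ω

R1: red, orange → 23; brown ×10 → 230 Ω.
R2: green, blue → 56; black ×1 → 56 Ω.
Series: 230 + 56 = 286 Ω.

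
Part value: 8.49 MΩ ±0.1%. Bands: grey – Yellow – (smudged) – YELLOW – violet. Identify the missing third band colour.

white

8490000 Ω = 849 × 10^4.
The third band gives digit 9 of the significand, and 9 is white.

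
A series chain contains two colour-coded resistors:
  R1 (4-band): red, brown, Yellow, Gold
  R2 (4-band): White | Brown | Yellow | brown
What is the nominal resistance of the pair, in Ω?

R1: red, brown → 21; yellow ×10^4 → 210000 Ω.
R2: white, brown → 91; yellow ×10^4 → 910000 Ω.
Series: 210000 + 910000 = 1120000 Ω.

1120000 Ω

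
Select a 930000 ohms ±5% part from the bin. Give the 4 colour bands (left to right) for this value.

930000 Ω = 93 × 10^4.
9 → white
3 → orange
Multiplier 10^4 → yellow.
±5% tolerance → gold.

white, orange, yellow, gold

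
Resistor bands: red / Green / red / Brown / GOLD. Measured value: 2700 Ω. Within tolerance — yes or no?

Red → 2 (first significant figure)
Green → 5 (second significant figure)
Red → 2 (third significant figure)
Brown → ×10 multiplier
Gold → ±5% tolerance
252 × 10 = 2520 Ω
Allowed range: 2394 Ω to 2646 Ω.
2700 Ω lies outside that range.

no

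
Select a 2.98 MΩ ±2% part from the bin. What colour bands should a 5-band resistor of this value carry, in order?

red, white, grey, yellow, red

2980000 Ω = 298 × 10^4.
2 → red
9 → white
8 → grey
Multiplier 10^4 → yellow.
±2% tolerance → red.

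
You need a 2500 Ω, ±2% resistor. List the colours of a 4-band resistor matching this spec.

red, green, red, red

2500 Ω = 25 × 10^2.
2 → red
5 → green
Multiplier 10^2 → red.
±2% tolerance → red.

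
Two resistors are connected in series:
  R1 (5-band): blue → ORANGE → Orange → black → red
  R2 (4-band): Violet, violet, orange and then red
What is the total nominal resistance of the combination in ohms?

R1: blue, orange, orange → 633; black ×1 → 633 Ω.
R2: violet, violet → 77; orange ×10^3 → 77000 Ω.
Series: 633 + 77000 = 77633 Ω.

77633 Ω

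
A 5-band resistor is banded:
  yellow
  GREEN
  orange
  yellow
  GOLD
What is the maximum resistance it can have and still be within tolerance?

Yellow → 4 (first significant figure)
Green → 5 (second significant figure)
Orange → 3 (third significant figure)
Yellow → ×10^4 multiplier
Gold → ±5% tolerance
453 × 10000 = 4530000 Ω
Maximum = 4530000 × (1 + 5/100) = 4756500 Ω.

4756500 Ω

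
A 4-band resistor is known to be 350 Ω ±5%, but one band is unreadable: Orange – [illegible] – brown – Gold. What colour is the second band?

350 Ω = 35 × 10^1.
The second band gives digit 5 of the significand, and 5 is green.

green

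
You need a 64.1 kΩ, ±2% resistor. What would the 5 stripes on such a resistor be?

64100 Ω = 641 × 10^2.
6 → blue
4 → yellow
1 → brown
Multiplier 10^2 → red.
±2% tolerance → red.

blue, yellow, brown, red, red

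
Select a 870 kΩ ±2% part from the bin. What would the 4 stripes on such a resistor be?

870000 Ω = 87 × 10^4.
8 → grey
7 → violet
Multiplier 10^4 → yellow.
±2% tolerance → red.

grey, violet, yellow, red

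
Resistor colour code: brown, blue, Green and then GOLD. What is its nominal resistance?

Brown → 1 (first significant figure)
Blue → 6 (second significant figure)
Green → ×10^5 multiplier
16 × 100000 = 1600000 Ω

1600000 Ω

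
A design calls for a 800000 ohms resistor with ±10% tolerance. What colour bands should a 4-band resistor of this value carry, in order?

800000 Ω = 80 × 10^4.
8 → grey
0 → black
Multiplier 10^4 → yellow.
±10% tolerance → silver.

grey, black, yellow, silver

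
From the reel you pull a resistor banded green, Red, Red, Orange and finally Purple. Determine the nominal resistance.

Green → 5 (first significant figure)
Red → 2 (second significant figure)
Red → 2 (third significant figure)
Orange → ×10^3 multiplier
522 × 1000 = 522000 Ω

522000 Ω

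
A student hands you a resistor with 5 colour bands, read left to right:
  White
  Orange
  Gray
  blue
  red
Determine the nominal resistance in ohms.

White → 9 (first significant figure)
Orange → 3 (second significant figure)
Grey → 8 (third significant figure)
Blue → ×10^6 multiplier
938 × 1000000 = 938000000 Ω

938000000 Ω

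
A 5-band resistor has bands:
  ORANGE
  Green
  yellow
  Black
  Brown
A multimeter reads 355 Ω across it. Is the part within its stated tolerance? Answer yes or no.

Orange → 3 (first significant figure)
Green → 5 (second significant figure)
Yellow → 4 (third significant figure)
Black → ×1 multiplier
Brown → ±1% tolerance
354 × 1 = 354 Ω
Allowed range: 350.46 Ω to 357.54 Ω.
355 Ω lies inside that range.

yes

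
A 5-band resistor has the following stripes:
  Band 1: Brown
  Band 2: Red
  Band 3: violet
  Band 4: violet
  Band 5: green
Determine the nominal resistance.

1270000000 Ω

Brown → 1 (first significant figure)
Red → 2 (second significant figure)
Violet → 7 (third significant figure)
Violet → ×10^7 multiplier
127 × 10000000 = 1270000000 Ω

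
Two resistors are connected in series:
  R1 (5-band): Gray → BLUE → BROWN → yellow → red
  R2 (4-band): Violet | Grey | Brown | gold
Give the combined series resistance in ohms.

R1: grey, blue, brown → 861; yellow ×10^4 → 8610000 Ω.
R2: violet, grey → 78; brown ×10 → 780 Ω.
Series: 8610000 + 780 = 8610780 Ω.

8610780 Ω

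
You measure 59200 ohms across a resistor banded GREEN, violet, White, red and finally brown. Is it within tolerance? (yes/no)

Green → 5 (first significant figure)
Violet → 7 (second significant figure)
White → 9 (third significant figure)
Red → ×10^2 multiplier
Brown → ±1% tolerance
579 × 100 = 57900 Ω
Allowed range: 57321 Ω to 58479 Ω.
59200 ohms lies outside that range.

no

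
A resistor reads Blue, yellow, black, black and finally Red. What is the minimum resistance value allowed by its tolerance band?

Blue → 6 (first significant figure)
Yellow → 4 (second significant figure)
Black → 0 (third significant figure)
Black → ×1 multiplier
Red → ±2% tolerance
640 × 1 = 640 Ω
Minimum = 640 × (1 − 2/100) = 627.2 Ω.

627.2 Ω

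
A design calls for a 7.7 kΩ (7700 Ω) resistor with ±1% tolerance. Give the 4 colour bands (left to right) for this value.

violet, violet, red, brown

7700 Ω = 77 × 10^2.
7 → violet
7 → violet
Multiplier 10^2 → red.
±1% tolerance → brown.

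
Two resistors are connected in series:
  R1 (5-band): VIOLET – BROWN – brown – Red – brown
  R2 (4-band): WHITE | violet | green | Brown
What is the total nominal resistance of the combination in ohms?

R1: violet, brown, brown → 711; red ×10^2 → 71100 Ω.
R2: white, violet → 97; green ×10^5 → 9700000 Ω.
Series: 71100 + 9700000 = 9771100 Ω.

9771100 Ω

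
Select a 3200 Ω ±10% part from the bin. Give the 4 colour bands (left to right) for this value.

orange, red, red, silver

3200 Ω = 32 × 10^2.
3 → orange
2 → red
Multiplier 10^2 → red.
±10% tolerance → silver.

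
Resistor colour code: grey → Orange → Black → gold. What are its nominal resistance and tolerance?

Grey → 8 (first significant figure)
Orange → 3 (second significant figure)
Black → ×1 multiplier
Gold → ±5% tolerance
83 × 1 = 83 Ω

83 Ω ±5%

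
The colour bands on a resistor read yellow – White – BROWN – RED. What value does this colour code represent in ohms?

490 Ω

Yellow → 4 (first significant figure)
White → 9 (second significant figure)
Brown → ×10 multiplier
49 × 10 = 490 Ω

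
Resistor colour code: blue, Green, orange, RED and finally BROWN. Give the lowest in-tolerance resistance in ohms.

64647 Ω

Blue → 6 (first significant figure)
Green → 5 (second significant figure)
Orange → 3 (third significant figure)
Red → ×10^2 multiplier
Brown → ±1% tolerance
653 × 100 = 65300 Ω
Lowest = 65300 × (1 − 1/100) = 64647 Ω.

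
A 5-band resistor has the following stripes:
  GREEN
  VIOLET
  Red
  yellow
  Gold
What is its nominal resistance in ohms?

Green → 5 (first significant figure)
Violet → 7 (second significant figure)
Red → 2 (third significant figure)
Yellow → ×10^4 multiplier
572 × 10000 = 5720000 Ω

5720000 Ω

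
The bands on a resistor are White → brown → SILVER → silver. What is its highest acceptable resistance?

White → 9 (first significant figure)
Brown → 1 (second significant figure)
Silver → ×0.01 multiplier
Silver → ±10% tolerance
91 × 0.01 = 0.91 Ω
Highest = 0.91 × (1 + 10/100) = 1.001 Ω.

1.001 Ω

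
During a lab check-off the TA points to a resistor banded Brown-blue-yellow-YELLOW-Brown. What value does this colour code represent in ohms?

Brown → 1 (first significant figure)
Blue → 6 (second significant figure)
Yellow → 4 (third significant figure)
Yellow → ×10^4 multiplier
164 × 10000 = 1640000 Ω

1640000 Ω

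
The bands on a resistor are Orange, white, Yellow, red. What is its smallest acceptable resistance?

Orange → 3 (first significant figure)
White → 9 (second significant figure)
Yellow → ×10^4 multiplier
Red → ±2% tolerance
39 × 10000 = 390000 Ω
Smallest = 390000 × (1 − 2/100) = 382200 Ω.

382200 Ω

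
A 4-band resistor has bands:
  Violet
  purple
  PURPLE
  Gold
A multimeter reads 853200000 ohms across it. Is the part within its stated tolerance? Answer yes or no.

Violet → 7 (first significant figure)
Violet → 7 (second significant figure)
Violet → ×10^7 multiplier
Gold → ±5% tolerance
77 × 10000000 = 770000000 Ω
Allowed range: 731500000 Ω to 808500000 Ω.
853200000 ohms lies outside that range.

no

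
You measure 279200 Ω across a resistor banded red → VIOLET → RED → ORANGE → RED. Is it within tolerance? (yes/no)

no

Red → 2 (first significant figure)
Violet → 7 (second significant figure)
Red → 2 (third significant figure)
Orange → ×10^3 multiplier
Red → ±2% tolerance
272 × 1000 = 272000 Ω
Allowed range: 266560 Ω to 277440 Ω.
279200 Ω lies outside that range.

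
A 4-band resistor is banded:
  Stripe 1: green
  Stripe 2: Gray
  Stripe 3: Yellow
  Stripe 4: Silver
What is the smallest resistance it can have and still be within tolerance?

522000 Ω

Green → 5 (first significant figure)
Grey → 8 (second significant figure)
Yellow → ×10^4 multiplier
Silver → ±10% tolerance
58 × 10000 = 580000 Ω
Smallest = 580000 × (1 − 10/100) = 522000 Ω.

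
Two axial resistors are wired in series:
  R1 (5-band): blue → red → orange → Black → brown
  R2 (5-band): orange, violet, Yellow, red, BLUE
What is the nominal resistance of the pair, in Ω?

R1: blue, red, orange → 623; black ×1 → 623 Ω.
R2: orange, violet, yellow → 374; red ×10^2 → 37400 Ω.
Series: 623 + 37400 = 38023 Ω.

38023 Ω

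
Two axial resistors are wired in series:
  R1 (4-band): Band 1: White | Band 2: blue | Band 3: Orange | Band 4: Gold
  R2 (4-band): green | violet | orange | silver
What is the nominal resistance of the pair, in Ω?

R1: white, blue → 96; orange ×10^3 → 96000 Ω.
R2: green, violet → 57; orange ×10^3 → 57000 Ω.
Series: 96000 + 57000 = 153000 Ω.

153000 Ω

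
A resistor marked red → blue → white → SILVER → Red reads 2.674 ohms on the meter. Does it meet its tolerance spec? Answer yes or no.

Red → 2 (first significant figure)
Blue → 6 (second significant figure)
White → 9 (third significant figure)
Silver → ×0.01 multiplier
Red → ±2% tolerance
269 × 0.01 = 2.69 Ω
Allowed range: 2.6362 Ω to 2.7438 Ω.
2.674 ohms lies inside that range.

yes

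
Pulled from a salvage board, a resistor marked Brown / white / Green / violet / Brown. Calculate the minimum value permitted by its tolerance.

1930500000 Ω

Brown → 1 (first significant figure)
White → 9 (second significant figure)
Green → 5 (third significant figure)
Violet → ×10^7 multiplier
Brown → ±1% tolerance
195 × 10000000 = 1950000000 Ω
Minimum = 1950000000 × (1 − 1/100) = 1930500000 Ω.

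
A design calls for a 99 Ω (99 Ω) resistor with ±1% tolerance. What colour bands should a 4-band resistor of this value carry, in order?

99 Ω = 99 × 10^0.
9 → white
9 → white
Multiplier 10^0 → black.
±1% tolerance → brown.

white, white, black, brown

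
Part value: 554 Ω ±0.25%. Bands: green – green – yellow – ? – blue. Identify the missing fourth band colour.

554 Ω = 554 × 10^0.
The fourth band is the multiplier, 10^0, which is black.

black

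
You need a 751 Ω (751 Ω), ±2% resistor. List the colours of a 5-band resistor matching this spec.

violet, green, brown, black, red

751 Ω = 751 × 10^0.
7 → violet
5 → green
1 → brown
Multiplier 10^0 → black.
±2% tolerance → red.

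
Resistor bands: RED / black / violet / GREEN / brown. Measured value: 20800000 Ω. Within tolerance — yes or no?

yes

Red → 2 (first significant figure)
Black → 0 (second significant figure)
Violet → 7 (third significant figure)
Green → ×10^5 multiplier
Brown → ±1% tolerance
207 × 100000 = 20700000 Ω
Allowed range: 20493000 Ω to 20907000 Ω.
20800000 Ω lies inside that range.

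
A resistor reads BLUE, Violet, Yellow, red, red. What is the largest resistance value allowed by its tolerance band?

68748 Ω

Blue → 6 (first significant figure)
Violet → 7 (second significant figure)
Yellow → 4 (third significant figure)
Red → ×10^2 multiplier
Red → ±2% tolerance
674 × 100 = 67400 Ω
Largest = 67400 × (1 + 2/100) = 68748 Ω.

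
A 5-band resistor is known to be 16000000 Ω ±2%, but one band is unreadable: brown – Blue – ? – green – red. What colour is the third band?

black

16000000 Ω = 160 × 10^5.
The third band gives digit 0 of the significand, and 0 is black.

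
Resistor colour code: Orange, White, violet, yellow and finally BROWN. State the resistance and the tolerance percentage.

Orange → 3 (first significant figure)
White → 9 (second significant figure)
Violet → 7 (third significant figure)
Yellow → ×10^4 multiplier
Brown → ±1% tolerance
397 × 10000 = 3970000 Ω

3970000 Ω ±1%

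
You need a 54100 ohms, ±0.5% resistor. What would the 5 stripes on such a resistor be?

green, yellow, brown, red, green

54100 Ω = 541 × 10^2.
5 → green
4 → yellow
1 → brown
Multiplier 10^2 → red.
±0.5% tolerance → green.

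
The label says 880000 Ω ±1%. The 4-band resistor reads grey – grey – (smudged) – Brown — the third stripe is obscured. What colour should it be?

yellow

880000 Ω = 88 × 10^4.
The third band is the multiplier, 10^4, which is yellow.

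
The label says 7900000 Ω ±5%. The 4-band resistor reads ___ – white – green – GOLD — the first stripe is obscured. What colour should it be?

violet

7900000 Ω = 79 × 10^5.
The first band gives digit 7 of the significand, and 7 is violet.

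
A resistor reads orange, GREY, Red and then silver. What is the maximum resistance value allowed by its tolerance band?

4180 Ω

Orange → 3 (first significant figure)
Grey → 8 (second significant figure)
Red → ×10^2 multiplier
Silver → ±10% tolerance
38 × 100 = 3800 Ω
Maximum = 3800 × (1 + 10/100) = 4180 Ω.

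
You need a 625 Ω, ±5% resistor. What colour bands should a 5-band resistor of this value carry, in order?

blue, red, green, black, gold

625 Ω = 625 × 10^0.
6 → blue
2 → red
5 → green
Multiplier 10^0 → black.
±5% tolerance → gold.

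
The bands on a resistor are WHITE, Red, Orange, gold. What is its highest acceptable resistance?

White → 9 (first significant figure)
Red → 2 (second significant figure)
Orange → ×10^3 multiplier
Gold → ±5% tolerance
92 × 1000 = 92000 Ω
Highest = 92000 × (1 + 5/100) = 96600 Ω.

96600 Ω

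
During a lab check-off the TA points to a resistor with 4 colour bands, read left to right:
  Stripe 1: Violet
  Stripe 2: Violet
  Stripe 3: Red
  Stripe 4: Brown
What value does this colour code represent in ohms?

Violet → 7 (first significant figure)
Violet → 7 (second significant figure)
Red → ×10^2 multiplier
77 × 100 = 7700 Ω

7700 Ω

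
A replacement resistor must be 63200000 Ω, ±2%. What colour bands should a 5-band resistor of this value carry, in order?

blue, orange, red, green, red

63200000 Ω = 632 × 10^5.
6 → blue
3 → orange
2 → red
Multiplier 10^5 → green.
±2% tolerance → red.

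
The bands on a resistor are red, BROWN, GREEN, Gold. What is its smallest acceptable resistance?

1995000 Ω

Red → 2 (first significant figure)
Brown → 1 (second significant figure)
Green → ×10^5 multiplier
Gold → ±5% tolerance
21 × 100000 = 2100000 Ω
Smallest = 2100000 × (1 − 5/100) = 1995000 Ω.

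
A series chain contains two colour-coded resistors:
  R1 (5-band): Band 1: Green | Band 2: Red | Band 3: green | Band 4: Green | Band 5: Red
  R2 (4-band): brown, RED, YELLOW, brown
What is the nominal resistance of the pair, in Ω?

R1: green, red, green → 525; green ×10^5 → 52500000 Ω.
R2: brown, red → 12; yellow ×10^4 → 120000 Ω.
Series: 52500000 + 120000 = 52620000 Ω.

52620000 Ω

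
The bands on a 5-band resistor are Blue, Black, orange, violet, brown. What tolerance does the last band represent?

The last band, brown, is the tolerance band.
Brown corresponds to ±1%.

±1%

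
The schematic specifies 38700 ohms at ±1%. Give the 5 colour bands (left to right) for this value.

orange, grey, violet, red, brown

38700 Ω = 387 × 10^2.
3 → orange
8 → grey
7 → violet
Multiplier 10^2 → red.
±1% tolerance → brown.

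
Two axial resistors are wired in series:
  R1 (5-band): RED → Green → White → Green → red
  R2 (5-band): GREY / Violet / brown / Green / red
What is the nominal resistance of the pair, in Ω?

113000000 Ω

R1: red, green, white → 259; green ×10^5 → 25900000 Ω.
R2: grey, violet, brown → 871; green ×10^5 → 87100000 Ω.
Series: 25900000 + 87100000 = 113000000 Ω.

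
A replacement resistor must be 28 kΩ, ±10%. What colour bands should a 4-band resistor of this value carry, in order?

red, grey, orange, silver

28000 Ω = 28 × 10^3.
2 → red
8 → grey
Multiplier 10^3 → orange.
±10% tolerance → silver.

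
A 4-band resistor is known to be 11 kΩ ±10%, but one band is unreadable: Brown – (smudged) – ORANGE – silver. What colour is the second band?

brown

11000 Ω = 11 × 10^3.
The second band gives digit 1 of the significand, and 1 is brown.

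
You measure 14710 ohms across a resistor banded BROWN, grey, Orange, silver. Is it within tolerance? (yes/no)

no

Brown → 1 (first significant figure)
Grey → 8 (second significant figure)
Orange → ×10^3 multiplier
Silver → ±10% tolerance
18 × 1000 = 18000 Ω
Allowed range: 16200 Ω to 19800 Ω.
14710 ohms lies outside that range.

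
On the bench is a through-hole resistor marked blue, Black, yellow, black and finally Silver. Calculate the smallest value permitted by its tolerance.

543.6 Ω

Blue → 6 (first significant figure)
Black → 0 (second significant figure)
Yellow → 4 (third significant figure)
Black → ×1 multiplier
Silver → ±10% tolerance
604 × 1 = 604 Ω
Smallest = 604 × (1 − 10/100) = 543.6 Ω.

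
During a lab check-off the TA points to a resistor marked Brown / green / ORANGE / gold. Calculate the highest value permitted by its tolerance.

15750 Ω

Brown → 1 (first significant figure)
Green → 5 (second significant figure)
Orange → ×10^3 multiplier
Gold → ±5% tolerance
15 × 1000 = 15000 Ω
Highest = 15000 × (1 + 5/100) = 15750 Ω.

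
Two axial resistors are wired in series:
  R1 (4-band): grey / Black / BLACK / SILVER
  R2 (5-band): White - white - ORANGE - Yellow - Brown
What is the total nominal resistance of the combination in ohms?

R1: grey, black → 80; black ×1 → 80 Ω.
R2: white, white, orange → 993; yellow ×10^4 → 9930000 Ω.
Series: 80 + 9930000 = 9930080 Ω.

9930080 Ω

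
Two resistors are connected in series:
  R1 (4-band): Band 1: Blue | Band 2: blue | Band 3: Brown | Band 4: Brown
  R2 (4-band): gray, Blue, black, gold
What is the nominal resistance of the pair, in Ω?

746 Ω

R1: blue, blue → 66; brown ×10 → 660 Ω.
R2: grey, blue → 86; black ×1 → 86 Ω.
Series: 660 + 86 = 746 Ω.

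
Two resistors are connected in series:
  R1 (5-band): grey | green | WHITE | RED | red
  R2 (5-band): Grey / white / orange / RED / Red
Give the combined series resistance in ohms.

175200 Ω

R1: grey, green, white → 859; red ×10^2 → 85900 Ω.
R2: grey, white, orange → 893; red ×10^2 → 89300 Ω.
Series: 85900 + 89300 = 175200 Ω.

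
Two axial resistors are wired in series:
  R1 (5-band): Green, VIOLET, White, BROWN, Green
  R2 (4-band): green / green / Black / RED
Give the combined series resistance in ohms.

5845 Ω

R1: green, violet, white → 579; brown ×10 → 5790 Ω.
R2: green, green → 55; black ×1 → 55 Ω.
Series: 5790 + 55 = 5845 Ω.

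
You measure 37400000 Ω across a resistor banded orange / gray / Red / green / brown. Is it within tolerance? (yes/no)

Orange → 3 (first significant figure)
Grey → 8 (second significant figure)
Red → 2 (third significant figure)
Green → ×10^5 multiplier
Brown → ±1% tolerance
382 × 100000 = 38200000 Ω
Allowed range: 37818000 Ω to 38582000 Ω.
37400000 Ω lies outside that range.

no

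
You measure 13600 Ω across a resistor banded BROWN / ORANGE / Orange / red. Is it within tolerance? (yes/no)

Brown → 1 (first significant figure)
Orange → 3 (second significant figure)
Orange → ×10^3 multiplier
Red → ±2% tolerance
13 × 1000 = 13000 Ω
Allowed range: 12740 Ω to 13260 Ω.
13600 Ω lies outside that range.

no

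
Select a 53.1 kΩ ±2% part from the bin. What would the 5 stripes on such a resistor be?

green, orange, brown, red, red

53100 Ω = 531 × 10^2.
5 → green
3 → orange
1 → brown
Multiplier 10^2 → red.
±2% tolerance → red.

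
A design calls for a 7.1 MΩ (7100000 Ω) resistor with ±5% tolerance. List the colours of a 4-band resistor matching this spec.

violet, brown, green, gold

7100000 Ω = 71 × 10^5.
7 → violet
1 → brown
Multiplier 10^5 → green.
±5% tolerance → gold.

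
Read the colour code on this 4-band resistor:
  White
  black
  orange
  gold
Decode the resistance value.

White → 9 (first significant figure)
Black → 0 (second significant figure)
Orange → ×10^3 multiplier
90 × 1000 = 90000 Ω

90000 Ω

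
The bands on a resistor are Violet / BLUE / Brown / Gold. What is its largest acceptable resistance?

Violet → 7 (first significant figure)
Blue → 6 (second significant figure)
Brown → ×10 multiplier
Gold → ±5% tolerance
76 × 10 = 760 Ω
Largest = 760 × (1 + 5/100) = 798 Ω.

798 Ω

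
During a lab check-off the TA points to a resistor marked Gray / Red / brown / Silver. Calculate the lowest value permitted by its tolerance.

738 Ω

Grey → 8 (first significant figure)
Red → 2 (second significant figure)
Brown → ×10 multiplier
Silver → ±10% tolerance
82 × 10 = 820 Ω
Lowest = 820 × (1 − 10/100) = 738 Ω.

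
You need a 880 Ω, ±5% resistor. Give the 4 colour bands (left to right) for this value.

grey, grey, brown, gold

880 Ω = 88 × 10^1.
8 → grey
8 → grey
Multiplier 10^1 → brown.
±5% tolerance → gold.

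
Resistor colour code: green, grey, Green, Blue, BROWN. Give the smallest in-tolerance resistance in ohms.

Green → 5 (first significant figure)
Grey → 8 (second significant figure)
Green → 5 (third significant figure)
Blue → ×10^6 multiplier
Brown → ±1% tolerance
585 × 1000000 = 585000000 Ω
Smallest = 585000000 × (1 − 1/100) = 579150000 Ω.

579150000 Ω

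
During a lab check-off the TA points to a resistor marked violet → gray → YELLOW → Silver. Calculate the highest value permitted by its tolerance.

858000 Ω

Violet → 7 (first significant figure)
Grey → 8 (second significant figure)
Yellow → ×10^4 multiplier
Silver → ±10% tolerance
78 × 10000 = 780000 Ω
Highest = 780000 × (1 + 10/100) = 858000 Ω.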